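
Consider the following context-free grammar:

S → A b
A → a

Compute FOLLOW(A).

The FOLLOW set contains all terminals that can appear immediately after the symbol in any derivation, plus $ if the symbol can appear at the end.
A occurs only in S → A b, where it is immediately followed by the terminal b. So FOLLOW(A) = {b}.

Final answer: {b}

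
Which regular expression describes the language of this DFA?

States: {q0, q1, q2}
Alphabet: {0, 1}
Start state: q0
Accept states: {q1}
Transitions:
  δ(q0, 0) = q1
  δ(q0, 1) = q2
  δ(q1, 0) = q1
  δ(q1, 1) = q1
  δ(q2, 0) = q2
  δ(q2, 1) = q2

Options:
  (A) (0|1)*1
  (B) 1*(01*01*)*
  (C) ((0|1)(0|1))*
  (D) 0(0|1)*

Testing sample strings against the DFA:
  '01110' -> accepted
  '01' -> accepted
  '0000' -> accepted
  '0010' -> accepted
Checking each option for a counterexample:
  (A) (0|1)*1: '0' is accepted by the DFA but does not match the regex → eliminated
  (B) 1*(01*01*)*: ε is rejected by the DFA but matches the regex → eliminated
  (C) ((0|1)(0|1))*: ε is rejected by the DFA but matches the regex → eliminated
  (D) 0(0|1)*: agrees with the DFA on all strings of length ≤ 4
Only (D) 0(0|1)* is consistent with the DFA.

Final answer: (D) 0(0|1)*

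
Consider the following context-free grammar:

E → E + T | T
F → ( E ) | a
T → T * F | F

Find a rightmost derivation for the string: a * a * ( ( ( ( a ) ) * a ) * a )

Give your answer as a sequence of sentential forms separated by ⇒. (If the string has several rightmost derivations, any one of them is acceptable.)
Start with E.
Step 1: the rightmost non-terminal is E; apply E → T:  T
Step 2: the rightmost non-terminal is T; apply T → T * F:  T * F
Step 3: the rightmost non-terminal is F; apply F → ( E ):  T * ( E )
Step 4: the rightmost non-terminal is E; apply E → T:  T * ( T )
Step 5: the rightmost non-terminal is T; apply T → T * F:  T * ( T * F )
Step 6: the rightmost non-terminal is F; apply F → a:  T * ( T * a )
Step 7: the rightmost non-terminal is T; apply T → F:  T * ( F * a )
Step 8: the rightmost non-terminal is F; apply F → ( E ):  T * ( ( E ) * a )
Step 9: the rightmost non-terminal is E; apply E → T:  T * ( ( T ) * a )
Step 10: the rightmost non-terminal is T; apply T → T * F:  T * ( ( T * F ) * a )
Step 11: the rightmost non-terminal is F; apply F → a:  T * ( ( T * a ) * a )
Step 12: the rightmost non-terminal is T; apply T → F:  T * ( ( F * a ) * a )
Step 13: the rightmost non-terminal is F; apply F → ( E ):  T * ( ( ( E ) * a ) * a )
Step 14: the rightmost non-terminal is E; apply E → T:  T * ( ( ( T ) * a ) * a )
Step 15: the rightmost non-terminal is T; apply T → F:  T * ( ( ( F ) * a ) * a )
Step 16: the rightmost non-terminal is F; apply F → ( E ):  T * ( ( ( ( E ) ) * a ) * a )
Step 17: the rightmost non-terminal is E; apply E → T:  T * ( ( ( ( T ) ) * a ) * a )
Step 18: the rightmost non-terminal is T; apply T → F:  T * ( ( ( ( F ) ) * a ) * a )
Step 19: the rightmost non-terminal is F; apply F → a:  T * ( ( ( ( a ) ) * a ) * a )
Step 20: the rightmost non-terminal is T; apply T → T * F:  T * F * ( ( ( ( a ) ) * a ) * a )
Step 21: the rightmost non-terminal is F; apply F → a:  T * a * ( ( ( ( a ) ) * a ) * a )
Step 22: the rightmost non-terminal is T; apply T → F:  F * a * ( ( ( ( a ) ) * a ) * a )
Step 23: the rightmost non-terminal is F; apply F → a:  a * a * ( ( ( ( a ) ) * a ) * a )

Final answer: E ⇒ T ⇒ T * F ⇒ T * ( E ) ⇒ T * ( T ) ⇒ T * ( T * F ) ⇒ T * ( T * a ) ⇒ T * ( F * a ) ⇒ T * ( ( E ) * a ) ⇒ T * ( ( T ) * a ) ⇒ T * ( ( T * F ) * a ) ⇒ T * ( ( T * a ) * a ) ⇒ T * ( ( F * a ) * a ) ⇒ T * ( ( ( E ) * a ) * a ) ⇒ T * ( ( ( T ) * a ) * a ) ⇒ T * ( ( ( F ) * a ) * a ) ⇒ T * ( ( ( ( E ) ) * a ) * a ) ⇒ T * ( ( ( ( T ) ) * a ) * a ) ⇒ T * ( ( ( ( F ) ) * a ) * a ) ⇒ T * ( ( ( ( a ) ) * a ) * a ) ⇒ T * F * ( ( ( ( a ) ) * a ) * a ) ⇒ T * a * ( ( ( ( a ) ) * a ) * a ) ⇒ F * a * ( ( ( ( a ) ) * a ) * a ) ⇒ a * a * ( ( ( ( a ) ) * a ) * a )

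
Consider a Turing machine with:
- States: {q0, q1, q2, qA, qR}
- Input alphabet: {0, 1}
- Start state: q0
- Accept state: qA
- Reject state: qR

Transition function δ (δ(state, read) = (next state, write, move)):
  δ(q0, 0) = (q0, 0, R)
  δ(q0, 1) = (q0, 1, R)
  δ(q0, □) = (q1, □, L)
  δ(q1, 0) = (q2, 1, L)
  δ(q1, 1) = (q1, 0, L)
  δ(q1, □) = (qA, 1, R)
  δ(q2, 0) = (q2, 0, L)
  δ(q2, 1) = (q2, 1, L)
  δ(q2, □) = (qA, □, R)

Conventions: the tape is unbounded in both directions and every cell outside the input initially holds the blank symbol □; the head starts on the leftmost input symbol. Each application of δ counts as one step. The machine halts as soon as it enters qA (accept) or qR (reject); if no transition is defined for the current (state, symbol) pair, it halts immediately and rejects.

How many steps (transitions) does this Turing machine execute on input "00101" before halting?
Step 0: [q0]00101 (head at position 0)
Step 1: δ(q0, 0) = (q0, 0, R)  ⊢  0[q0]0101 (head at position 1)
Step 2: δ(q0, 0) = (q0, 0, R)  ⊢  00[q0]101 (head at position 2)
Step 3: δ(q0, 1) = (q0, 1, R)  ⊢  001[q0]01 (head at position 3)
Step 4: δ(q0, 0) = (q0, 0, R)  ⊢  0010[q0]1 (head at position 4)
Step 5: δ(q0, 1) = (q0, 1, R)  ⊢  00101[q0]□ (head at position 5)
Step 6: δ(q0, □) = (q1, □, L)  ⊢  0010[q1]1□ (head at position 4)
Step 7: δ(q1, 1) = (q1, 0, L)  ⊢  001[q1]00□ (head at position 3)
Step 8: δ(q1, 0) = (q2, 1, L)  ⊢  00[q2]110□ (head at position 2)
Step 9: δ(q2, 1) = (q2, 1, L)  ⊢  0[q2]0110□ (head at position 1)
Step 10: δ(q2, 0) = (q2, 0, L)  ⊢  [q2]00110□ (head at position 0)
Step 11: δ(q2, 0) = (q2, 0, L)  ⊢  [q2]□00110□ (head at position -1)
Step 12: δ(q2, □) = (qA, □, R)  ⊢  □[qA]00110□ (head at position 0)
The machine is in qA, so it halts and accepts.
Number of transitions executed: 12.

Final answer: 12 steps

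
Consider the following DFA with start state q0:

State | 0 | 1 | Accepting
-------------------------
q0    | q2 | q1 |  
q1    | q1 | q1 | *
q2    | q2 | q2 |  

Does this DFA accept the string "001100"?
Start in q0.
Read '0': q0 → q2
Read '0': q2 → q2
Read '1': q2 → q2
Read '1': q2 → q2
Read '0': q2 → q2
Read '0': q2 → q2
Final state q2 is not accepting, so the string is rejected.

Final answer: No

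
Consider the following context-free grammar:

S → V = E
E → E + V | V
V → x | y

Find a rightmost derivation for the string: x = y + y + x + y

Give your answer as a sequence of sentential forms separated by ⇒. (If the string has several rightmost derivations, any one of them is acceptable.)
Start with S.
Step 1: the rightmost non-terminal is S; apply S → V = E:  V = E
Step 2: the rightmost non-terminal is E; apply E → E + V:  V = E + V
Step 3: the rightmost non-terminal is V; apply V → y:  V = E + y
Step 4: the rightmost non-terminal is E; apply E → E + V:  V = E + V + y
Step 5: the rightmost non-terminal is V; apply V → x:  V = E + x + y
Step 6: the rightmost non-terminal is E; apply E → E + V:  V = E + V + x + y
Step 7: the rightmost non-terminal is V; apply V → y:  V = E + y + x + y
Step 8: the rightmost non-terminal is E; apply E → V:  V = V + y + x + y
Step 9: the rightmost non-terminal is V; apply V → y:  V = y + y + x + y
Step 10: the rightmost non-terminal is V; apply V → x:  x = y + y + x + y

Final answer: S ⇒ V = E ⇒ V = E + V ⇒ V = E + y ⇒ V = E + V + y ⇒ V = E + x + y ⇒ V = E + V + x + y ⇒ V = E + y + x + y ⇒ V = V + y + x + y ⇒ V = y + y + x + y ⇒ x = y + y + x + y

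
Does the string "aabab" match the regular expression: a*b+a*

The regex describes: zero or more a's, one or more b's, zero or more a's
No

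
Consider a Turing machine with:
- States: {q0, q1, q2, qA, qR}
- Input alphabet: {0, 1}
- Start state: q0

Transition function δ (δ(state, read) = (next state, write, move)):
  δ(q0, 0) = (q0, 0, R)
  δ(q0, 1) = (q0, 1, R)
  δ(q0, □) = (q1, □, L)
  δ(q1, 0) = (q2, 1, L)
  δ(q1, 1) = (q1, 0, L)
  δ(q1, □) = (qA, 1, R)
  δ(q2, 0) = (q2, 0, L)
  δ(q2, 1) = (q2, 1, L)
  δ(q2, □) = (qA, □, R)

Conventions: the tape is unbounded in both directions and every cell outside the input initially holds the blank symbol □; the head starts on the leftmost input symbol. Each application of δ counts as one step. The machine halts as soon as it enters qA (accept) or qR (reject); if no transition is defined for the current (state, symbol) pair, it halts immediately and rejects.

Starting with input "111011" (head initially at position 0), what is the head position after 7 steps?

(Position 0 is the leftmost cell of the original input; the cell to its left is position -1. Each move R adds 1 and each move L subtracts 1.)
Step 0: [q0]111011 (head at position 0)
Step 1: δ(q0, 1) = (q0, 1, R)  ⊢  1[q0]11011 (head at position 1)
Step 2: δ(q0, 1) = (q0, 1, R)  ⊢  11[q0]1011 (head at position 2)
Step 3: δ(q0, 1) = (q0, 1, R)  ⊢  111[q0]011 (head at position 3)
Step 4: δ(q0, 0) = (q0, 0, R)  ⊢  1110[q0]11 (head at position 4)
Step 5: δ(q0, 1) = (q0, 1, R)  ⊢  11101[q0]1 (head at position 5)
Step 6: δ(q0, 1) = (q0, 1, R)  ⊢  111011[q0]□ (head at position 6)
Step 7: δ(q0, □) = (q1, □, L)  ⊢  11101[q1]1□ (head at position 5)
Head position after 7 steps: 5

Final answer: Position 5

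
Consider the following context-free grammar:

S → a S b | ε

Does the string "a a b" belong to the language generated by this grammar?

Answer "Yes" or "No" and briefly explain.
Every derivation applies S → a S b some number n of times and then S → ε, producing a^n b^n with equally many a's and b's. The string a a b has two a's but only one b, so it cannot be derived.

Final answer: No - no valid derivation exists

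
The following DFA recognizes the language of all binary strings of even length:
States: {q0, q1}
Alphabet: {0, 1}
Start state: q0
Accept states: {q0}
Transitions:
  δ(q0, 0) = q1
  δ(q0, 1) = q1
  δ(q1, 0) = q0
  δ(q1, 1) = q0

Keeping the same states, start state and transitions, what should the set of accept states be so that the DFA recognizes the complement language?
The DFA is complete (every state has a transition on every symbol), so the complement
is recognized by the same DFA with accepting and non-accepting states swapped.
Original accept states: {q0}
Complement accept states = All states - Original accept states
= {q0, q1} - {q0}
= {q1}
Complement language: strings of ODD length

Final answer: {q1}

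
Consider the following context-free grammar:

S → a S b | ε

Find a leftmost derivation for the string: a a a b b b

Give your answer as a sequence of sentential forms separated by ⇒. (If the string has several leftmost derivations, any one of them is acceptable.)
Start with S.
Step 1: the leftmost non-terminal is S; apply S → a S b:  a S b
Step 2: the leftmost non-terminal is S; apply S → a S b:  a a S b b
Step 3: the leftmost non-terminal is S; apply S → a S b:  a a a S b b b
Step 4: the leftmost non-terminal is S; apply S → ε:  a a a b b b

Final answer: S ⇒ a S b ⇒ a a S b b ⇒ a a a S b b b ⇒ a a a b b b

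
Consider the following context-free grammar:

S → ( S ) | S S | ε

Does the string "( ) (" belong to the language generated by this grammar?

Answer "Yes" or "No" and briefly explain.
Each production adds parentheses only in matched pairs (S → ( S )) or none at all, so every derived string has equally many '(' and ')'. The string ( ) ( has two '(' and one ')', so it cannot be derived.

Final answer: No - no valid derivation exists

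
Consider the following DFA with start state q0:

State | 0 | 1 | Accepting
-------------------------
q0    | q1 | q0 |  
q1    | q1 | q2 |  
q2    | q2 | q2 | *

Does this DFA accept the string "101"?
Start in q0.
Read '1': q0 → q0
Read '0': q0 → q1
Read '1': q1 → q2
Final state q2 is accepting, so the string is accepted.

Final answer: Yes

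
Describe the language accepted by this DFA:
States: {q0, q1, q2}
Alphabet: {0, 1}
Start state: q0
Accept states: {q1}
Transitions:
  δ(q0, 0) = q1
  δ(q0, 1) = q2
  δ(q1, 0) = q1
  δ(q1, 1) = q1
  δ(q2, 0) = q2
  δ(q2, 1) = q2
Analyzing the DFA structure:
Start state: q0
Accept states: {q1}
Interpreting what each state remembers (checking against the transitions):
  q0: nothing has been read yet
  q1: the first symbol was 0
  q2: the first symbol was 1 (trap state)
  δ(q0, 0): in q0 (nothing has been read yet), after reading 0 we have: the first symbol was 0 → q1
  δ(q0, 1): in q0 (nothing has been read yet), after reading 1 we have: the first symbol was 1 (trap state) → q2
  δ(q1, 0): in q1 (the first symbol was 0), after reading 0 we have: the first symbol was 0 → q1
  δ(q1, 1): in q1 (the first symbol was 0), after reading 1 we have: the first symbol was 0 → q1
  δ(q2, 0): in q2 (the first symbol was 1 (trap state)), after reading 0 we have: the first symbol was 1 (trap state) → q2
  δ(q2, 1): in q2 (the first symbol was 1 (trap state)), after reading 1 we have: the first symbol was 1 (trap state) → q2
A string is accepted iff it ends in {q1}, i.e. the first symbol was 0.
Language: All binary strings starting with 0

Final answer: All binary strings starting with 0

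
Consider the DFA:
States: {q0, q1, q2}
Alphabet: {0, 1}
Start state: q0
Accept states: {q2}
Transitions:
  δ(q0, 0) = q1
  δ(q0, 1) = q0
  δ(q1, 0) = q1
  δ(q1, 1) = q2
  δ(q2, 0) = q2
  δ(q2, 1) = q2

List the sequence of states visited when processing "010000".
Starting at q0
Read '0': q0 -> q1
Read '1': q1 -> q2
Read '0': q2 -> q2
Read '0': q2 -> q2
Read '0': q2 -> q2
Read '0': q2 -> q2

Final answer: q0 -> q1 -> q2 -> q2 -> q2 -> q2 -> q2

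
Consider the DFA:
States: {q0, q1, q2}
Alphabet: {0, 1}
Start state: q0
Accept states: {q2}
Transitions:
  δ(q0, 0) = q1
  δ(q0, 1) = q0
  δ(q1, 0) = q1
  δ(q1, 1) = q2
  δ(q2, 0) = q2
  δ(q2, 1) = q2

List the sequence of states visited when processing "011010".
Starting at q0
Read '0': q0 -> q1
Read '1': q1 -> q2
Read '1': q2 -> q2
Read '0': q2 -> q2
Read '1': q2 -> q2
Read '0': q2 -> q2

Final answer: q0 -> q1 -> q2 -> q2 -> q2 -> q2 -> q2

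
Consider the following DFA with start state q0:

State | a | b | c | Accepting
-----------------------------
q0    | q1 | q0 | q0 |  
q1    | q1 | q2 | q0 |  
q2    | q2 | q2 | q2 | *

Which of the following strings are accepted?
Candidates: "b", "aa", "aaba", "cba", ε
"b": q0 → q0; q0 is not accepting → rejected
"aa": q0 → q1 → q1; q1 is not accepting → rejected
"aaba": q0 → q1 → q1 → q2 → q2; q2 is accepting → accepted
"cba": q0 → q0 → q0 → q1; q1 is not accepting → rejected
ε: q0; q0 is not accepting → rejected

Final answer: "aaba"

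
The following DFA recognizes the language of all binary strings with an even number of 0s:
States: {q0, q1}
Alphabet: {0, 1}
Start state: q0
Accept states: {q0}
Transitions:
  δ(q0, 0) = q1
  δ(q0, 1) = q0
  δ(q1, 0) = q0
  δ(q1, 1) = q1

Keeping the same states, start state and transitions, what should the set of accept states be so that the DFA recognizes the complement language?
The DFA is complete (every state has a transition on every symbol), so the complement
is recognized by the same DFA with accepting and non-accepting states swapped.
Original accept states: {q0}
Complement accept states = All states - Original accept states
= {q0, q1} - {q0}
= {q1}
Complement language: strings with an ODD number of 0s

Final answer: {q1}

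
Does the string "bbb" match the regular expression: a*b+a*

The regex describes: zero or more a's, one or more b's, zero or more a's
Yes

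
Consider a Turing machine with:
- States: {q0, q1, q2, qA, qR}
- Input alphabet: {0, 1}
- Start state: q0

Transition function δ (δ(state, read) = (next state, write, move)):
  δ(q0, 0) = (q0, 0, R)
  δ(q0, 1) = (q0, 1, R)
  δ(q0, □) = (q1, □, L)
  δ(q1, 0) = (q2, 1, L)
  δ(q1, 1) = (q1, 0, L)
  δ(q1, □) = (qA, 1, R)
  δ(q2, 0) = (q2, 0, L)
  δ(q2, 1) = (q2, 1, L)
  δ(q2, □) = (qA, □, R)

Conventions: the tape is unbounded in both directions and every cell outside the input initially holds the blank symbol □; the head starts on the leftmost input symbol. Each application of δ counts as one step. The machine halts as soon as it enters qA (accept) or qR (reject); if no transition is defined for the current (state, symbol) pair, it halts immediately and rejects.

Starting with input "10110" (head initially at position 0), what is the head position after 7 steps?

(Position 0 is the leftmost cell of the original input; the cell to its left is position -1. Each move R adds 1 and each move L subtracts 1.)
Step 0: [q0]10110 (head at position 0)
Step 1: δ(q0, 1) = (q0, 1, R)  ⊢  1[q0]0110 (head at position 1)
Step 2: δ(q0, 0) = (q0, 0, R)  ⊢  10[q0]110 (head at position 2)
Step 3: δ(q0, 1) = (q0, 1, R)  ⊢  101[q0]10 (head at position 3)
Step 4: δ(q0, 1) = (q0, 1, R)  ⊢  1011[q0]0 (head at position 4)
Step 5: δ(q0, 0) = (q0, 0, R)  ⊢  10110[q0]□ (head at position 5)
Step 6: δ(q0, □) = (q1, □, L)  ⊢  1011[q1]0□ (head at position 4)
Step 7: δ(q1, 0) = (q2, 1, L)  ⊢  101[q2]11□ (head at position 3)
Head position after 7 steps: 3

Final answer: Position 3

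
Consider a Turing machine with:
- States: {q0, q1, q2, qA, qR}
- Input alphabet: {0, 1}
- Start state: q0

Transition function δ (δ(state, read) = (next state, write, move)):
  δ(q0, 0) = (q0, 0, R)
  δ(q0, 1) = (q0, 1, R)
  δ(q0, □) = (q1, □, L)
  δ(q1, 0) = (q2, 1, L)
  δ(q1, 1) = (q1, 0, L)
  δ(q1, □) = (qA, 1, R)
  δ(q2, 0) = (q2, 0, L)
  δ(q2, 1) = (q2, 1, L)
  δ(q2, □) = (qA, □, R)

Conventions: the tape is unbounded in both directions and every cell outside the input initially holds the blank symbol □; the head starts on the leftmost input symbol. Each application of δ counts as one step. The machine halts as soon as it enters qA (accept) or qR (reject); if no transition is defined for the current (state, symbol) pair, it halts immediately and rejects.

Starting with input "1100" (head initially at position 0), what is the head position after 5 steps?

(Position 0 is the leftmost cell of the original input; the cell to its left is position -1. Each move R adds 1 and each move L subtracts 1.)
Step 0: [q0]1100 (head at position 0)
Step 1: δ(q0, 1) = (q0, 1, R)  ⊢  1[q0]100 (head at position 1)
Step 2: δ(q0, 1) = (q0, 1, R)  ⊢  11[q0]00 (head at position 2)
Step 3: δ(q0, 0) = (q0, 0, R)  ⊢  110[q0]0 (head at position 3)
Step 4: δ(q0, 0) = (q0, 0, R)  ⊢  1100[q0]□ (head at position 4)
Step 5: δ(q0, □) = (q1, □, L)  ⊢  110[q1]0□ (head at position 3)
Head position after 5 steps: 3

Final answer: Position 3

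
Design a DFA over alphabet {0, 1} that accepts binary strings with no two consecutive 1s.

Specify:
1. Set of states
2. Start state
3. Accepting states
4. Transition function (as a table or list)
One valid DFA (any DFA recognizing the same language is acceptable):
States: {q0, q1, dead}
Start: q0
Accepting: {q0, q1}
Transitions (accepting states marked with *):
State | 0 | 1 | Accepting
-------------------------
q0    | q0 | q1 | *
q1    | q0 | dead | *
dead  | dead | dead |  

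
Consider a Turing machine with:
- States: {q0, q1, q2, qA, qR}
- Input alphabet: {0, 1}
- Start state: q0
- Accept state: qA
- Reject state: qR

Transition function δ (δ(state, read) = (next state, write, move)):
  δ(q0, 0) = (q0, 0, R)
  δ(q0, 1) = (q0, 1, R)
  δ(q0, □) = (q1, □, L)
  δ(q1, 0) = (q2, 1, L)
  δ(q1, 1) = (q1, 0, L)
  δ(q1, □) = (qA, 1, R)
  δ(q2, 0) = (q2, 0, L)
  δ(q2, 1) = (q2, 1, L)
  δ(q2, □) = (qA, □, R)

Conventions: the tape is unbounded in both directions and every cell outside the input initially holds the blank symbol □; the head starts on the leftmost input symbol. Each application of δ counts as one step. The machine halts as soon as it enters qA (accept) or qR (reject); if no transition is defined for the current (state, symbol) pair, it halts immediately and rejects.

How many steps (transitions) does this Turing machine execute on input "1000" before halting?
Step 0: [q0]1000 (head at position 0)
Step 1: δ(q0, 1) = (q0, 1, R)  ⊢  1[q0]000 (head at position 1)
Step 2: δ(q0, 0) = (q0, 0, R)  ⊢  10[q0]00 (head at position 2)
Step 3: δ(q0, 0) = (q0, 0, R)  ⊢  100[q0]0 (head at position 3)
Step 4: δ(q0, 0) = (q0, 0, R)  ⊢  1000[q0]□ (head at position 4)
Step 5: δ(q0, □) = (q1, □, L)  ⊢  100[q1]0□ (head at position 3)
Step 6: δ(q1, 0) = (q2, 1, L)  ⊢  10[q2]01□ (head at position 2)
Step 7: δ(q2, 0) = (q2, 0, L)  ⊢  1[q2]001□ (head at position 1)
Step 8: δ(q2, 0) = (q2, 0, L)  ⊢  [q2]1001□ (head at position 0)
Step 9: δ(q2, 1) = (q2, 1, L)  ⊢  [q2]□1001□ (head at position -1)
Step 10: δ(q2, □) = (qA, □, R)  ⊢  □[qA]1001□ (head at position 0)
The machine is in qA, so it halts and accepts.
Number of transitions executed: 10.

Final answer: 10 steps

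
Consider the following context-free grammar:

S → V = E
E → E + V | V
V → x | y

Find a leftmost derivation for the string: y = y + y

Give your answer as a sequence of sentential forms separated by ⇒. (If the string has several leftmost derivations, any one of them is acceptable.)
Start with S.
Step 1: the leftmost non-terminal is S; apply S → V = E:  V = E
Step 2: the leftmost non-terminal is V; apply V → y:  y = E
Step 3: the leftmost non-terminal is E; apply E → E + V:  y = E + V
Step 4: the leftmost non-terminal is E; apply E → V:  y = V + V
Step 5: the leftmost non-terminal is V; apply V → y:  y = y + V
Step 6: the leftmost non-terminal is V; apply V → y:  y = y + y

Final answer: S ⇒ V = E ⇒ y = E ⇒ y = E + V ⇒ y = V + V ⇒ y = y + V ⇒ y = y + y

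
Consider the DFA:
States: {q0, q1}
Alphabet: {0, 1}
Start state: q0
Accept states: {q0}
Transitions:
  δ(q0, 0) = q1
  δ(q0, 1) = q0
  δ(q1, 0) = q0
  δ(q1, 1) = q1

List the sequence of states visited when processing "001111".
Starting at q0
Read '0': q0 -> q1
Read '0': q1 -> q0
Read '1': q0 -> q0
Read '1': q0 -> q0
Read '1': q0 -> q0
Read '1': q0 -> q0

Final answer: q0 -> q1 -> q0 -> q0 -> q0 -> q0 -> q0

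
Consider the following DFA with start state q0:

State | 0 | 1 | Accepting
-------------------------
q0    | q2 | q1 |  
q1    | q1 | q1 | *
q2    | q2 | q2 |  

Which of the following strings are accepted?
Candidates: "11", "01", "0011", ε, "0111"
"11": q0 → q1 → q1; q1 is accepting → accepted
"01": q0 → q2 → q2; q2 is not accepting → rejected
"0011": q0 → q2 → q2 → q2 → q2; q2 is not accepting → rejected
ε: q0; q0 is not accepting → rejected
"0111": q0 → q2 → q2 → q2 → q2; q2 is not accepting → rejected

Final answer: "11"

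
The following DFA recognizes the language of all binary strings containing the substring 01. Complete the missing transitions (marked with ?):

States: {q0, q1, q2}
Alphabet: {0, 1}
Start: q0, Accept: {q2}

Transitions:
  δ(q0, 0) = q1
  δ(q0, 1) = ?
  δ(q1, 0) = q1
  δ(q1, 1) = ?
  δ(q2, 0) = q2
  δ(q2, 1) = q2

What each state remembers (consistent with the given transitions and accept states):
  q0: 01 not seen yet and the last symbol was not 0
  q1: 01 not seen yet and the last symbol was 0
  q2: the substring 01 has already been seen
Filling in the missing entries:
  δ(q0, 1): in q0 (01 not seen yet and the last symbol was not 0), after reading 1 we have: 01 not seen yet and the last symbol was not 0 → q0
  δ(q1, 1): in q1 (01 not seen yet and the last symbol was 0), after reading 1 we have: the substring 01 has already been seen → q2

Final answer: δ(q0, 1) = q0; δ(q1, 1) = q2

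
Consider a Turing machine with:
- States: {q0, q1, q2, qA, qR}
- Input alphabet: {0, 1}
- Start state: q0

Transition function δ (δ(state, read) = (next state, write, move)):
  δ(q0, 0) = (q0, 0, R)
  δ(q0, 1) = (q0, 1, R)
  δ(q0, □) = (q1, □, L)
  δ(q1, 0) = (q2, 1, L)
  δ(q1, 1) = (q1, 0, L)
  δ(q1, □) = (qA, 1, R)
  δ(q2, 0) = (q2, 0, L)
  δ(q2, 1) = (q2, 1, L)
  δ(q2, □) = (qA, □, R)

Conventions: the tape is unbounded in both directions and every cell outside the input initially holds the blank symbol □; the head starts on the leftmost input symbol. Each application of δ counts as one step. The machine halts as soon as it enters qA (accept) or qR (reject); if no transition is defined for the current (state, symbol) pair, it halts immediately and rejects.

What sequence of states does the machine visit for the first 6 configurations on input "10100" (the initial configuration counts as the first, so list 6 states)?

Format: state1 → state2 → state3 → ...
Step 0: [q0]10100 (head at position 0)
Step 1: δ(q0, 1) = (q0, 1, R)  ⊢  1[q0]0100 (head at position 1)
Step 2: δ(q0, 0) = (q0, 0, R)  ⊢  10[q0]100 (head at position 2)
Step 3: δ(q0, 1) = (q0, 1, R)  ⊢  101[q0]00 (head at position 3)
Step 4: δ(q0, 0) = (q0, 0, R)  ⊢  1010[q0]0 (head at position 4)
Step 5: δ(q0, 0) = (q0, 0, R)  ⊢  10100[q0]□ (head at position 5)
Reading off the states of these 6 configurations: q0 → q0 → q0 → q0 → q0 → q0

Final answer: q0 → q0 → q0 → q0 → q0 → q0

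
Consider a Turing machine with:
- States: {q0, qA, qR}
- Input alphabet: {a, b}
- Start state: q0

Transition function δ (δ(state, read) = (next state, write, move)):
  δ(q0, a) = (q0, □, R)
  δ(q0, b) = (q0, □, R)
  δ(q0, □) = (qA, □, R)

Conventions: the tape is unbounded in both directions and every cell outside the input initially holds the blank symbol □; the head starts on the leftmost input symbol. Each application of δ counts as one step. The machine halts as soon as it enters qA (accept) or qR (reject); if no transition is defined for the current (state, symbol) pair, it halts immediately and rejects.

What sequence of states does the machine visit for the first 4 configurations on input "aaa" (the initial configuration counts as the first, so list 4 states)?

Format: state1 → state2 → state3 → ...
Step 0: [q0]aaa (head at position 0)
Step 1: δ(q0, a) = (q0, □, R)  ⊢  □[q0]aa (head at position 1)
Step 2: δ(q0, a) = (q0, □, R)  ⊢  □□[q0]a (head at position 2)
Step 3: δ(q0, a) = (q0, □, R)  ⊢  □□□[q0]□ (head at position 3)
Reading off the states of these 4 configurations: q0 → q0 → q0 → q0

Final answer: q0 → q0 → q0 → q0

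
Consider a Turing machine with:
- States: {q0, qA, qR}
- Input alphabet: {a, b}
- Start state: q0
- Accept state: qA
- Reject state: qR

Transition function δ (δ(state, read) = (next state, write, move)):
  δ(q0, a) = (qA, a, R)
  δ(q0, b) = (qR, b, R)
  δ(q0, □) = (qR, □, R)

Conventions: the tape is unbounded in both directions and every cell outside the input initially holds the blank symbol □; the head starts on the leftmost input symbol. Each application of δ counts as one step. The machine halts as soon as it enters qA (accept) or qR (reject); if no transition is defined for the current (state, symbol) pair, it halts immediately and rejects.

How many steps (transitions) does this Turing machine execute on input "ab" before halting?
Step 0: [q0]ab (head at position 0)
Step 1: δ(q0, a) = (qA, a, R)  ⊢  a[qA]b (head at position 1)
The machine is in qA, so it halts and accepts.
Number of transitions executed: 1.

Final answer: 1 steps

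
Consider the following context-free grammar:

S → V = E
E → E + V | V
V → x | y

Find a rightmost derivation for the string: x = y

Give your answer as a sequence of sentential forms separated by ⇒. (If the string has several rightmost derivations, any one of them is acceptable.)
Start with S.
Step 1: the rightmost non-terminal is S; apply S → V = E:  V = E
Step 2: the rightmost non-terminal is E; apply E → V:  V = V
Step 3: the rightmost non-terminal is V; apply V → y:  V = y
Step 4: the rightmost non-terminal is V; apply V → x:  x = y

Final answer: S ⇒ V = E ⇒ V = V ⇒ V = y ⇒ x = y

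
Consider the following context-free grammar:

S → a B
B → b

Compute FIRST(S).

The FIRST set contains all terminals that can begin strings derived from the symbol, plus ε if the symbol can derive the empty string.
S has the single production S → a B, whose right-hand side begins with the terminal a. So FIRST(S) = {a}.

Final answer: {a}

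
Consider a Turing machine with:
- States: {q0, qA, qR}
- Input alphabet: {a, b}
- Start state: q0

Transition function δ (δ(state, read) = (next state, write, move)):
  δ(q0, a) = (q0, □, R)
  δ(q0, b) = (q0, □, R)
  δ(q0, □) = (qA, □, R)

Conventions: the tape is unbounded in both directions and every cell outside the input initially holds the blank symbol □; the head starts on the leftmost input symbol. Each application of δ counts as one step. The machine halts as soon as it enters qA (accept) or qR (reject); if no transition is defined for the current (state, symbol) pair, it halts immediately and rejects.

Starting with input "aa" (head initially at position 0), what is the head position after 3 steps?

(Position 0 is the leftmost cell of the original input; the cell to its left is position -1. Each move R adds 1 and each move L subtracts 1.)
Step 0: [q0]aa (head at position 0)
Step 1: δ(q0, a) = (q0, □, R)  ⊢  □[q0]a (head at position 1)
Step 2: δ(q0, a) = (q0, □, R)  ⊢  □□[q0]□ (head at position 2)
Step 3: δ(q0, □) = (qA, □, R)  ⊢  □□□[qA]□ (head at position 3)
Head position after 3 steps: 3

Final answer: Position 3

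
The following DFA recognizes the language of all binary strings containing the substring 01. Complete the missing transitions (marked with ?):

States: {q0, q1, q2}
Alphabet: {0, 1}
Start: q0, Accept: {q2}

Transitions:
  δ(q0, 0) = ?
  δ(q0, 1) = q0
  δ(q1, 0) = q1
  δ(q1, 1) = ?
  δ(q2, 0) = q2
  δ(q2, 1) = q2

What each state remembers (consistent with the given transitions and accept states):
  q0: 01 not seen yet and the last symbol was not 0
  q1: 01 not seen yet and the last symbol was 0
  q2: the substring 01 has already been seen
Filling in the missing entries:
  δ(q0, 0): in q0 (01 not seen yet and the last symbol was not 0), after reading 0 we have: 01 not seen yet and the last symbol was 0 → q1
  δ(q1, 1): in q1 (01 not seen yet and the last symbol was 0), after reading 1 we have: the substring 01 has already been seen → q2

Final answer: δ(q0, 0) = q1; δ(q1, 1) = q2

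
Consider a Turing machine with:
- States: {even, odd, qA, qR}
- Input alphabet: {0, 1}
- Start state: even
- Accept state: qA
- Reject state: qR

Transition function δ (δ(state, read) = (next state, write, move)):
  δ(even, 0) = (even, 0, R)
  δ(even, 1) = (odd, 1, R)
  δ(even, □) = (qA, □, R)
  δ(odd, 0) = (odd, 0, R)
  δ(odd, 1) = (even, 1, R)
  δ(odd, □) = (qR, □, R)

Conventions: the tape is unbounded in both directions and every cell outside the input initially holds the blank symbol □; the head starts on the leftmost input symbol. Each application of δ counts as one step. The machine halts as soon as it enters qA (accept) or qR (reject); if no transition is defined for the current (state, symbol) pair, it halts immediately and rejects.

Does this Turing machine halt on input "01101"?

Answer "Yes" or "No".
Step 0: [even]01101 (head at position 0)
Step 1: δ(even, 0) = (even, 0, R)  ⊢  0[even]1101 (head at position 1)
Step 2: δ(even, 1) = (odd, 1, R)  ⊢  01[odd]101 (head at position 2)
Step 3: δ(odd, 1) = (even, 1, R)  ⊢  011[even]01 (head at position 3)
Step 4: δ(even, 0) = (even, 0, R)  ⊢  0110[even]1 (head at position 4)
Step 5: δ(even, 1) = (odd, 1, R)  ⊢  01101[odd]□ (head at position 5)
Step 6: δ(odd, □) = (qR, □, R)  ⊢  01101□[qR]□ (head at position 6)
The machine is in qR, so it halts and rejects.
It halts after 6 steps.

Final answer: Yes - halts after 6 steps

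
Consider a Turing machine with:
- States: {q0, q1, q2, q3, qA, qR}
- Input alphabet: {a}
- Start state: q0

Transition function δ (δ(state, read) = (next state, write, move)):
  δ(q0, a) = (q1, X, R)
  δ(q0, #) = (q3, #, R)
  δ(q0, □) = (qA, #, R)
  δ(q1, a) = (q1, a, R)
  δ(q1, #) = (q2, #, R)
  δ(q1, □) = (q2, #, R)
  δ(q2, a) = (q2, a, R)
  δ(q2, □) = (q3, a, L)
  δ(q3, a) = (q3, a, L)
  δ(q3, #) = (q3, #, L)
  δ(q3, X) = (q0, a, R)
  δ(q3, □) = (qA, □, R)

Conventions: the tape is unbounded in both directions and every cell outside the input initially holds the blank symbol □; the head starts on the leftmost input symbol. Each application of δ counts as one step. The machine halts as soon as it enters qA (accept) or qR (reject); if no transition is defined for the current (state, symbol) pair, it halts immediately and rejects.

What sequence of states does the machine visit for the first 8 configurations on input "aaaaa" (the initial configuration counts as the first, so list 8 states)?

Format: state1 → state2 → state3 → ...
Step 0: [q0]aaaaa (head at position 0)
Step 1: δ(q0, a) = (q1, X, R)  ⊢  X[q1]aaaa (head at position 1)
Step 2: δ(q1, a) = (q1, a, R)  ⊢  Xa[q1]aaa (head at position 2)
Step 3: δ(q1, a) = (q1, a, R)  ⊢  Xaa[q1]aa (head at position 3)
Step 4: δ(q1, a) = (q1, a, R)  ⊢  Xaaa[q1]a (head at position 4)
Step 5: δ(q1, a) = (q1, a, R)  ⊢  Xaaaa[q1]□ (head at position 5)
Step 6: δ(q1, □) = (q2, #, R)  ⊢  Xaaaa#[q2]□ (head at position 6)
Step 7: δ(q2, □) = (q3, a, L)  ⊢  Xaaaa[q3]#a (head at position 5)
Reading off the states of these 8 configurations: q0 → q1 → q1 → q1 → q1 → q1 → q2 → q3

Final answer: q0 → q1 → q1 → q1 → q1 → q1 → q2 → q3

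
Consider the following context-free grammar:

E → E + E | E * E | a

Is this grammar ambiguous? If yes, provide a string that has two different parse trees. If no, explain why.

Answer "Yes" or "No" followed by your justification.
Two different leftmost derivations of a + a * a:
  (1) E ⇒ E + E ⇒ a + E ⇒ a + E * E ⇒ a + a * E ⇒ a + a * a   (tree groups a + (a * a))
  (2) E ⇒ E * E ⇒ E + E * E ⇒ a + E * E ⇒ a + a * E ⇒ a + a * a   (tree groups (a + a) * a)
Two distinct leftmost derivations = two distinct parse trees, so the grammar is ambiguous.

Final answer: Yes - the string 'a + a * a' has two distinct leftmost derivations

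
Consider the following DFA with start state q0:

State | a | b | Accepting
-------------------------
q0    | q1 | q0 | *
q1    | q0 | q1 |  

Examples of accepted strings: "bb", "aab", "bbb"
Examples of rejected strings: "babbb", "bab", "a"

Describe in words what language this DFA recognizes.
strings over {a,b} with an even number of a's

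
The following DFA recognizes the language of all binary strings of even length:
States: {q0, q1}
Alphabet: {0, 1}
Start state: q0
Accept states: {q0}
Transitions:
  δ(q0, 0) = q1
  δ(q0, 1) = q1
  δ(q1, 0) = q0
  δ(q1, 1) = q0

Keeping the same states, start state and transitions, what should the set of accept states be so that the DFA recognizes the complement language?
The DFA is complete (every state has a transition on every symbol), so the complement
is recognized by the same DFA with accepting and non-accepting states swapped.
Original accept states: {q0}
Complement accept states = All states - Original accept states
= {q0, q1} - {q0}
= {q1}
Complement language: strings of ODD length

Final answer: {q1}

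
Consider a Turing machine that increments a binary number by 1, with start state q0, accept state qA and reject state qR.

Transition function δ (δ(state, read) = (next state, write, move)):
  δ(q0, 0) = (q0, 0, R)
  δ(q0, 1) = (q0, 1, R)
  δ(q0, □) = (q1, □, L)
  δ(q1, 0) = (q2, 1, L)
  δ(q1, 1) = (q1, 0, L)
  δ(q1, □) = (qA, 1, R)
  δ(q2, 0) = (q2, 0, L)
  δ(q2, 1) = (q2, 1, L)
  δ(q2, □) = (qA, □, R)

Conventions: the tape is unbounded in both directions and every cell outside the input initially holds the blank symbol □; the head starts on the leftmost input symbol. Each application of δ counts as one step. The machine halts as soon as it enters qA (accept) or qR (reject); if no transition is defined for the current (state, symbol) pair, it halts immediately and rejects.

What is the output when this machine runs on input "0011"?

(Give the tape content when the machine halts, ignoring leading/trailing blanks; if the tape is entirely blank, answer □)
Step 0: [q0]0011 (head at position 0)
Step 1: δ(q0, 0) = (q0, 0, R)  ⊢  0[q0]011 (head at position 1)
Step 2: δ(q0, 0) = (q0, 0, R)  ⊢  00[q0]11 (head at position 2)
Step 3: δ(q0, 1) = (q0, 1, R)  ⊢  001[q0]1 (head at position 3)
Step 4: δ(q0, 1) = (q0, 1, R)  ⊢  0011[q0]□ (head at position 4)
Step 5: δ(q0, □) = (q1, □, L)  ⊢  001[q1]1□ (head at position 3)
Step 6: δ(q1, 1) = (q1, 0, L)  ⊢  00[q1]10□ (head at position 2)
Step 7: δ(q1, 1) = (q1, 0, L)  ⊢  0[q1]000□ (head at position 1)
Step 8: δ(q1, 0) = (q2, 1, L)  ⊢  [q2]0100□ (head at position 0)
Step 9: δ(q2, 0) = (q2, 0, L)  ⊢  [q2]□0100□ (head at position -1)
Step 10: δ(q2, □) = (qA, □, R)  ⊢  □[qA]0100□ (head at position 0)
The machine is in qA, so it halts and accepts.
Tape content when halted (ignoring surrounding blanks): 0100

Final answer: Output: 0100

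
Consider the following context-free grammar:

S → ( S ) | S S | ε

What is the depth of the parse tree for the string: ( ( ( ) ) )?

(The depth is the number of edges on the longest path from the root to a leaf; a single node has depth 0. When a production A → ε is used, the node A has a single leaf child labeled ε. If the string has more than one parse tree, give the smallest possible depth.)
The string is 3 nested pairs. The shallowest parse tree applies S → ( S ) 3 times (one node per nested pair, each a child of the previous) and then S → ε in the middle.
S nodes at depths 0..3, ε leaf at depth 4; parentheses leaves are at depths 1..3.
(Using S → S S with an S → ε child anywhere only adds levels, so it cannot give a shallower tree.)
Depth = 4.

Final answer: 4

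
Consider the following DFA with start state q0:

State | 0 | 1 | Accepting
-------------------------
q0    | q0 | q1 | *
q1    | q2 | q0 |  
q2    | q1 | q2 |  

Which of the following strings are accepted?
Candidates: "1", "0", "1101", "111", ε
"1": q0 → q1; q1 is not accepting → rejected
"0": q0 → q0; q0 is accepting → accepted
"1101": q0 → q1 → q0 → q0 → q1; q1 is not accepting → rejected
"111": q0 → q1 → q0 → q1; q1 is not accepting → rejected
ε: q0; q0 is accepting → accepted

Final answer: "0", ε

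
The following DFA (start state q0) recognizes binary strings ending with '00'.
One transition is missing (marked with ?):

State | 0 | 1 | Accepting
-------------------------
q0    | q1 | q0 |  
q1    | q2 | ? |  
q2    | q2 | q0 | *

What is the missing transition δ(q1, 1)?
q0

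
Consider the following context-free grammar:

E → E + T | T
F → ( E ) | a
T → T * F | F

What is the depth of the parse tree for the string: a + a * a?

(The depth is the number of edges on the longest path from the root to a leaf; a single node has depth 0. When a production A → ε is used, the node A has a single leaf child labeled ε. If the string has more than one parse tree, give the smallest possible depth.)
The grammar is unambiguous; the parse tree of a + a * a is:
E → E + T at the root (depth 0).
  Left E (depth 1) → T (2) → F (3) → a (4).
  Right T (depth 1) → T * F; that T (2) → F (3) → a (4); F (2) → a (3).
The longest root-to-leaf paths have 4 edges.
Depth = 4.

Final answer: 4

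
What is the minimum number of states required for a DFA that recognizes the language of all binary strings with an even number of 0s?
Language: binary strings with an even number of 0s
Lower bound (Myhill–Nerode): the prefixes ε, 0 are pairwise distinguishable:
  ε vs 0: suffix ε distinguishes them (ε has zero 0s (accepted), 0 has one 0 (rejected))
So any DFA needs at least 2 states.
Upper bound: a DFA with 2 states exists (one state per class above).
Minimum states: 2

Final answer: 2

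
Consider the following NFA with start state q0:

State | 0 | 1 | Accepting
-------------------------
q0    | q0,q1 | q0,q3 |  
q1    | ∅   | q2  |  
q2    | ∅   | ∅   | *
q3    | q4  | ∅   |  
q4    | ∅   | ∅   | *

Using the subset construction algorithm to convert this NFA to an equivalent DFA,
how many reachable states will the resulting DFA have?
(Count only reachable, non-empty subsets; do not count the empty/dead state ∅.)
Start subset: {q0}
{q0}: on 0 → {q0, q1}, on 1 → {q0, q3}
{q0, q1}: on 0 → {q0, q1}, on 1 → {q0, q2, q3}
{q0, q3}: on 0 → {q0, q1, q4}, on 1 → {q0, q3}
{q0, q2, q3}: on 0 → {q0, q1, q4}, on 1 → {q0, q3}
{q0, q1, q4}: on 0 → {q0, q1}, on 1 → {q0, q2, q3}
Reachable non-empty subsets: {q0}, {q0, q1}, {q0, q3}, {q0, q2, q3}, {q0, q1, q4} — 5 in total.

Final answer: 5 states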